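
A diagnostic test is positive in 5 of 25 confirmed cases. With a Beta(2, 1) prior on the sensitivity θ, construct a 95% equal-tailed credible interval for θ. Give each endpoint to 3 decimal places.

Posterior: Beta(2+5, 1+20) = Beta(7, 21).
Equal-tailed 95% interval: the 0.025 and 0.975 quantiles of Beta(7, 21).
Posterior mean ≈ 0.250, SD ≈ 0.080; a Normal approximation gives roughly [0.092, 0.408].
Exact: F⁻¹(0.025) = 0.111; F⁻¹(0.975) = 0.423.

[0.111, 0.423]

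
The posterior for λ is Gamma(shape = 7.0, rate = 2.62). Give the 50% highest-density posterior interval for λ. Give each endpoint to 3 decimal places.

The posterior is unimodal and skewed, so the HPD interval has equal density at both endpoints and is the shortest 50% interval.
Solving f(1.709) = f(2.990) with F(2.990) − F(1.709) = 0.50 gives [1.709, 2.990].
For comparison, the equal-tailed interval is [1.940, 3.267]; the HPD is narrower and shifted toward the mode.

[1.709, 2.990]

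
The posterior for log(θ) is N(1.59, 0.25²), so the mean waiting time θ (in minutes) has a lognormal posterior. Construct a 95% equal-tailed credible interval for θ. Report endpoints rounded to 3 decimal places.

[3.004, 8.004]

On the log scale the 95% interval is 1.59 ± 1.960 × 0.25 = [1.1000, 2.0800].
Exponentiate: [e^1.1000, e^2.0800] = [3.004, 8.004].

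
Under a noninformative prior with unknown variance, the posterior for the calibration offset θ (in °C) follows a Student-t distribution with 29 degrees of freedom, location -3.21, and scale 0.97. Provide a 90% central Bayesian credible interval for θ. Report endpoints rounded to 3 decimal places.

The t_29 distribution is symmetric; the 90% interval is -3.21 ± t·0.97 with t_{0.95,29} = 1.699.
Half-width: 1.699 × 0.97 = 1.648.
-3.21 − 1.648 = -4.858; -3.21 + 1.648 = -1.562.

[-4.858, -1.562]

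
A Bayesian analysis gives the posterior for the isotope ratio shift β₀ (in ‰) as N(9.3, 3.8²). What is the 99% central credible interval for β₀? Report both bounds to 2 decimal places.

The posterior is symmetric, so the 99% equal-tailed interval is β₀ = 9.3 ± z·3.8 with z = 2.576.
Half-width: 2.576 × 3.8 = 9.79.
9.3 − 9.79 = -0.49; 9.3 + 9.79 = 19.09.

[-0.49, 19.09]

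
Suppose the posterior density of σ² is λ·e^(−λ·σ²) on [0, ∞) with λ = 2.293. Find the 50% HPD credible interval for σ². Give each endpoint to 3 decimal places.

The exponential density is strictly decreasing on [0, ∞), so the HPD interval is anchored at 0: [0, q] with P(σ² ≤ q) = 0.50.
q = −ln(1 − 0.50) / 2.293 = 0.6931 / 2.293 = 0.302.

[0.000, 0.302]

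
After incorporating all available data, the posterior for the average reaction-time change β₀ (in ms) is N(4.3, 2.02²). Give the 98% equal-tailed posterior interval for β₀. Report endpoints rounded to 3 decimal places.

The posterior is symmetric, so the 98% equal-tailed interval is β₀ = 4.3 ± z·2.02 with z = 2.326.
Half-width: 2.326 × 2.02 = 4.699.
4.3 − 4.699 = -0.399; 4.3 + 4.699 = 8.999.

[-0.399, 8.999]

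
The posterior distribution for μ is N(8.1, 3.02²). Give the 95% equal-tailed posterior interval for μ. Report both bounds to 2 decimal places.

The posterior is symmetric, so the 95% equal-tailed interval is μ = 8.1 ± z·3.02 with z = 1.960.
Half-width: 1.960 × 3.02 = 5.92.
8.1 − 5.92 = 2.18; 8.1 + 5.92 = 14.02.

[2.18, 14.02]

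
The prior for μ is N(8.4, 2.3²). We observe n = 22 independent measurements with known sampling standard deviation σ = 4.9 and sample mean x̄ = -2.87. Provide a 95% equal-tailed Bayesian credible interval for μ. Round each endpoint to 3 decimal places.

[-2.807, 0.922]

Posterior precision = 1/2.3² + 22/4.9² = 0.1890 + 0.9163 = 1.1053, so posterior SD = 0.9512.
Posterior mean = (8.4/2.3² + 22·-2.87/4.9²) / 1.1053 = -0.9426.
Interval: -0.9426 ± 1.960 × 0.9512 → [-2.807, 0.922].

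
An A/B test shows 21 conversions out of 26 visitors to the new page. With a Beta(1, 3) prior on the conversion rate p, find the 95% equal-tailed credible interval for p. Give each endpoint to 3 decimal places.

[0.565, 0.873]

Posterior: Beta(1+21, 3+5) = Beta(22, 8).
Equal-tailed 95% interval: the 0.025 and 0.975 quantiles of Beta(22, 8).
Posterior mean ≈ 0.733, SD ≈ 0.079; a Normal approximation gives roughly [0.578, 0.889].
Exact: F⁻¹(0.025) = 0.565; F⁻¹(0.975) = 0.873.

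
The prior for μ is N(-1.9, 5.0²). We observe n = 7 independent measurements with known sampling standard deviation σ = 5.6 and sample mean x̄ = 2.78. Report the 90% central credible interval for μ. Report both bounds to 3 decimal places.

Posterior precision = 1/5.0² + 7/5.6² = 0.0400 + 0.2232 = 0.2632, so posterior SD = 1.9492.
Posterior mean = (-1.9/5.0² + 7·2.78/5.6²) / 0.2632 = 2.0688.
Interval: 2.0688 ± 1.645 × 1.9492 → [-1.137, 5.275].

[-1.137, 5.275]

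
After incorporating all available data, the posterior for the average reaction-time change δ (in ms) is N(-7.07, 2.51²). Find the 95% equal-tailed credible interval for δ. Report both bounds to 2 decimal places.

The posterior is symmetric, so the 95% equal-tailed interval is δ = -7.07 ± z·2.51 with z = 1.960.
Half-width: 1.960 × 2.51 = 4.92.
-7.07 − 4.92 = -11.99; -7.07 + 4.92 = -2.15.

[-11.99, -2.15]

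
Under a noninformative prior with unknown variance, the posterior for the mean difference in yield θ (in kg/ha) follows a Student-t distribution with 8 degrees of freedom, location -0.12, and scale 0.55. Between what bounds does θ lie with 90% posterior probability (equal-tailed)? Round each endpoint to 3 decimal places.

The t_8 distribution is symmetric; the 90% interval is -0.12 ± t·0.55 with t_{0.95,8} = 1.860.
Half-width: 1.860 × 0.55 = 1.023.
-0.12 − 1.023 = -1.143; -0.12 + 1.023 = 0.903.

[-1.143, 0.903]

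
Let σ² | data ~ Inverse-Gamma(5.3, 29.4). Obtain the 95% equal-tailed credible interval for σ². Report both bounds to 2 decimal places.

[2.75, 16.40]

Inverse-Gamma(5.3, 29.4) quantiles: F⁻¹(0.025) and F⁻¹(0.975).
Equivalently, 1/σ² ~ Gamma(5.3, rate = 29.4); invert its 0.975 and 0.025 quantiles.
Posterior mean ≈ 6.84, SD ≈ 3.76; a Normal approximation gives roughly [-0.54, 14.21].
Exact: lower = 2.75; upper = 16.40.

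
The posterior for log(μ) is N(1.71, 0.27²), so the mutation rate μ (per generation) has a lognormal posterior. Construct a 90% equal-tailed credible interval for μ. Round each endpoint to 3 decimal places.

On the log scale the 90% interval is 1.71 ± 1.645 × 0.27 = [1.2659, 2.1541].
Exponentiate: [e^1.2659, e^2.1541] = [3.546, 8.620].

[3.546, 8.620]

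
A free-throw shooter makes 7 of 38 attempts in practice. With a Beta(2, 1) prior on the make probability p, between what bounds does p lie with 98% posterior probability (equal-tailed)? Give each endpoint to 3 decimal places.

Posterior: Beta(2+7, 1+31) = Beta(9, 32).
Equal-tailed 98% interval: the 0.01 and 0.99 quantiles of Beta(9, 32).
Posterior mean ≈ 0.220, SD ≈ 0.064; a Normal approximation gives roughly [0.071, 0.368].
Exact: F⁻¹(0.01) = 0.093; F⁻¹(0.99) = 0.385.

[0.093, 0.385]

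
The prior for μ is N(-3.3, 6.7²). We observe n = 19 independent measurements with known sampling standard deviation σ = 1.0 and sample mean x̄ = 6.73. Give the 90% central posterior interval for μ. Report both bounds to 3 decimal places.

Posterior precision = 1/6.7² + 19/1.0² = 0.0223 + 19.0000 = 19.0223, so posterior SD = 0.2293.
Posterior mean = (-3.3/6.7² + 19·6.73/1.0²) / 19.0223 = 6.7183.
Interval: 6.7183 ± 1.645 × 0.2293 → [6.341, 7.095].

[6.341, 7.095]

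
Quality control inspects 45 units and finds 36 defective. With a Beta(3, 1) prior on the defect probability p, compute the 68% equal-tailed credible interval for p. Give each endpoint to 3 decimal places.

[0.739, 0.853]

Posterior: Beta(3+36, 1+9) = Beta(39, 10).
Equal-tailed 68% interval: the 0.16 and 0.84 quantiles of Beta(39, 10).
Posterior mean ≈ 0.796, SD ≈ 0.057; a Normal approximation gives roughly [0.739, 0.853].
Exact: F⁻¹(0.16) = 0.739; F⁻¹(0.84) = 0.853.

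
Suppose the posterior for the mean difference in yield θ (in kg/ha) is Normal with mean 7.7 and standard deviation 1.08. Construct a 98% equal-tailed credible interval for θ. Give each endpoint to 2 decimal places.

The posterior is symmetric, so the 98% equal-tailed interval is θ = 7.7 ± z·1.08 with z = 2.326.
Half-width: 2.326 × 1.08 = 2.51.
7.7 − 2.51 = 5.19; 7.7 + 2.51 = 10.21.

[5.19, 10.21]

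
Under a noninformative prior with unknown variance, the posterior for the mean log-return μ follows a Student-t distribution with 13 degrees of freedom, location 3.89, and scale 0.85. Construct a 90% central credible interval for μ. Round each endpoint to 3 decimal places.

The t_13 distribution is symmetric; the 90% interval is 3.89 ± t·0.85 with t_{0.95,13} = 1.771.
Half-width: 1.771 × 0.85 = 1.505.
3.89 − 1.505 = 2.385; 3.89 + 1.505 = 5.395.

[2.385, 5.395]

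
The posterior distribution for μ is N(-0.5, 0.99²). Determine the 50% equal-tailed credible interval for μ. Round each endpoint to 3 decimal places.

The posterior is symmetric, so the 50% equal-tailed interval is μ = -0.5 ± z·0.99 with z = 0.674.
Half-width: 0.674 × 0.99 = 0.668.
-0.5 − 0.668 = -1.168; -0.5 + 0.668 = 0.168.

[-1.168, 0.168]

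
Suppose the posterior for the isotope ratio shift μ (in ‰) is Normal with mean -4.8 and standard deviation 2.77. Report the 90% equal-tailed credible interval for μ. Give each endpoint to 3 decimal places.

The posterior is symmetric, so the 90% equal-tailed interval is μ = -4.8 ± z·2.77 with z = 1.645.
Half-width: 1.645 × 2.77 = 4.556.
-4.8 − 4.556 = -9.356; -4.8 + 4.556 = -0.244.

[-9.356, -0.244]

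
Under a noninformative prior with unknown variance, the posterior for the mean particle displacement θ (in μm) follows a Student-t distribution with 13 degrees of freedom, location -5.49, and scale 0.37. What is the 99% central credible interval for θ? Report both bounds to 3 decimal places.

[-6.605, -4.375]

The t_13 distribution is symmetric; the 99% interval is -5.49 ± t·0.37 with t_{0.995,13} = 3.012.
Half-width: 3.012 × 0.37 = 1.115.
-5.49 − 1.115 = -6.605; -5.49 + 1.115 = -4.375.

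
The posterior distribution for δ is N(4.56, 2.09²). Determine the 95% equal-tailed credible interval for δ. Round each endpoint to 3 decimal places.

The posterior is symmetric, so the 95% equal-tailed interval is δ = 4.56 ± z·2.09 with z = 1.960.
Half-width: 1.960 × 2.09 = 4.096.
4.56 − 4.096 = 0.464; 4.56 + 4.096 = 8.656.

[0.464, 8.656]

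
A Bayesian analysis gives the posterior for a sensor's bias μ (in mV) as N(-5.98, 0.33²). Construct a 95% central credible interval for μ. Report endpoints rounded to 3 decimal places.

The posterior is symmetric, so the 95% equal-tailed interval is μ = -5.98 ± z·0.33 with z = 1.960.
Half-width: 1.960 × 0.33 = 0.647.
-5.98 − 0.647 = -6.627; -5.98 + 0.647 = -5.333.

[-6.627, -5.333]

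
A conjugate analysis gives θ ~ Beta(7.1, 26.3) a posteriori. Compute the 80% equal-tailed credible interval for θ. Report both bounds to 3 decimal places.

Posterior: Beta(7.1, 26.3).
Equal-tailed 80% interval: the 0.1 and 0.9 quantiles of Beta(7.1, 26.3).
Posterior mean ≈ 0.213, SD ≈ 0.070; a Normal approximation gives roughly [0.123, 0.302].
Exact: F⁻¹(0.1) = 0.127; F⁻¹(0.9) = 0.306.

[0.127, 0.306]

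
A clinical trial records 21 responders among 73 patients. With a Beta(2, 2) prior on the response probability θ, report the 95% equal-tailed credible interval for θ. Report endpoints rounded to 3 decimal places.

Posterior: Beta(2+21, 2+52) = Beta(23, 54).
Equal-tailed 95% interval: the 0.025 and 0.975 quantiles of Beta(23, 54).
Posterior mean ≈ 0.299, SD ≈ 0.052; a Normal approximation gives roughly [0.197, 0.400].
Exact: F⁻¹(0.025) = 0.202; F⁻¹(0.975) = 0.405.

[0.202, 0.405]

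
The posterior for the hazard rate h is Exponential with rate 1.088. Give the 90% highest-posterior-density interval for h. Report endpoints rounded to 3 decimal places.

The exponential density is strictly decreasing on [0, ∞), so the HPD interval is anchored at 0: [0, q] with P(h ≤ q) = 0.90.
q = −ln(1 − 0.90) / 1.088 = 2.3026 / 1.088 = 2.116.

[0.000, 2.116]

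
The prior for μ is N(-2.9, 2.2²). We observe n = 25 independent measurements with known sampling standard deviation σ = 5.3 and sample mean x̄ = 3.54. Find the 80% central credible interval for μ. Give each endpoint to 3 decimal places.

Posterior precision = 1/2.2² + 25/5.3² = 0.2066 + 0.8900 = 1.0966, so posterior SD = 0.9549.
Posterior mean = (-2.9/2.2² + 25·3.54/5.3²) / 1.0966 = 2.3266.
Interval: 2.3266 ± 1.282 × 0.9549 → [1.103, 3.550].

[1.103, 3.550]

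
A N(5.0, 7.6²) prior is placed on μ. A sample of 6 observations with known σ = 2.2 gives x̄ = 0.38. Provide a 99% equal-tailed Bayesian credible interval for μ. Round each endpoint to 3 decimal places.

[-1.854, 2.741]

Posterior precision = 1/7.6² + 6/2.2² = 0.0173 + 1.2397 = 1.2570, so posterior SD = 0.8919.
Posterior mean = (5.0/7.6² + 6·0.38/2.2²) / 1.2570 = 0.4436.
Interval: 0.4436 ± 2.576 × 0.8919 → [-1.854, 2.741].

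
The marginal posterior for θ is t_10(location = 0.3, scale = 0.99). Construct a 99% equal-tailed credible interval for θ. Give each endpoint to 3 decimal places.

[-2.838, 3.438]

The t_10 distribution is symmetric; the 99% interval is 0.3 ± t·0.99 with t_{0.995,10} = 3.169.
Half-width: 3.169 × 0.99 = 3.138.
0.3 − 3.138 = -2.838; 0.3 + 3.138 = 3.438.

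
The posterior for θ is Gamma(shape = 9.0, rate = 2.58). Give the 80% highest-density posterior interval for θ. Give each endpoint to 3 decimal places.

[1.889, 4.745]

The posterior is unimodal and skewed, so the HPD interval has equal density at both endpoints and is the shortest 80% interval.
Solving f(1.889) = f(4.745) with F(4.745) − F(1.889) = 0.80 gives [1.889, 4.745].
For comparison, the equal-tailed interval is [2.106, 5.037]; the HPD is narrower and shifted toward the mode.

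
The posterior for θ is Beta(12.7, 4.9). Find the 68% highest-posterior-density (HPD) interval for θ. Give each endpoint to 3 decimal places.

[0.637, 0.844]

The posterior is unimodal and skewed, so the HPD interval has equal density at both endpoints and is the shortest 68% interval.
Solving f(0.637) = f(0.844) with F(0.844) − F(0.637) = 0.68 gives [0.637, 0.844].
For comparison, the equal-tailed interval is [0.616, 0.827]; the HPD is narrower and shifted toward the mode.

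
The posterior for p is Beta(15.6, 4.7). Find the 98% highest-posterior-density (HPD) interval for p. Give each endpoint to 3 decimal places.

[0.545, 0.949]

The posterior is unimodal and skewed, so the HPD interval has equal density at both endpoints and is the shortest 98% interval.
Solving f(0.545) = f(0.949) with F(0.949) − F(0.545) = 0.98 gives [0.545, 0.949].
For comparison, the equal-tailed interval is [0.525, 0.937]; the HPD is narrower and shifted toward the mode.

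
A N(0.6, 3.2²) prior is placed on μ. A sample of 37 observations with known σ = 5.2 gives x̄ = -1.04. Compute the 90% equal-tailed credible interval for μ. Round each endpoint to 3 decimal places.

Posterior precision = 1/3.2² + 37/5.2² = 0.0977 + 1.3683 = 1.4660, so posterior SD = 0.8259.
Posterior mean = (0.6/3.2² + 37·-1.04/5.2²) / 1.4660 = -0.9308.
Interval: -0.9308 ± 1.645 × 0.8259 → [-2.289, 0.428].

[-2.289, 0.428]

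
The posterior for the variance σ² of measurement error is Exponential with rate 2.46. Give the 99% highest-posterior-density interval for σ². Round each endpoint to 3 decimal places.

The exponential density is strictly decreasing on [0, ∞), so the HPD interval is anchored at 0: [0, q] with P(σ² ≤ q) = 0.99.
q = −ln(1 − 0.99) / 2.46 = 4.6052 / 2.46 = 1.872.

[0.000, 1.872]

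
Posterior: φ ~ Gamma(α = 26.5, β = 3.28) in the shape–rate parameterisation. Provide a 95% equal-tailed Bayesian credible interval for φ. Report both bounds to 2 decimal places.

[5.30, 11.43]

Posterior: Gamma(shape 26.5, rate 3.28).
Equal-tailed 95% interval: Gamma(26.5, 3.28) quantiles at 0.025 and 0.975.
Posterior mean ≈ 8.08, SD ≈ 1.57; a Normal approximation gives roughly [5.00, 11.16].
Exact: lower = 5.30; upper = 11.43.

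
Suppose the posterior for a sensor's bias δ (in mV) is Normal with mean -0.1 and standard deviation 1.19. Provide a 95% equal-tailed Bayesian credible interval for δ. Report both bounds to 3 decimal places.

The posterior is symmetric, so the 95% equal-tailed interval is δ = -0.1 ± z·1.19 with z = 1.960.
Half-width: 1.960 × 1.19 = 2.332.
-0.1 − 2.332 = -2.432; -0.1 + 2.332 = 2.232.

[-2.432, 2.232]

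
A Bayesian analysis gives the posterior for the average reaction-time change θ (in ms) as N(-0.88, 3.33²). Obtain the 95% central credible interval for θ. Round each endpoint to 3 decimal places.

The posterior is symmetric, so the 95% equal-tailed interval is θ = -0.88 ± z·3.33 with z = 1.960.
Half-width: 1.960 × 3.33 = 6.527.
-0.88 − 6.527 = -7.407; -0.88 + 6.527 = 5.647.

[-7.407, 5.647]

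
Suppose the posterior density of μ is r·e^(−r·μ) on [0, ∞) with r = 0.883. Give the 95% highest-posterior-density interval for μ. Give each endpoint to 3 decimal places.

[0.000, 3.393]

The exponential density is strictly decreasing on [0, ∞), so the HPD interval is anchored at 0: [0, q] with P(μ ≤ q) = 0.95.
q = −ln(1 − 0.95) / 0.883 = 2.9957 / 0.883 = 3.393.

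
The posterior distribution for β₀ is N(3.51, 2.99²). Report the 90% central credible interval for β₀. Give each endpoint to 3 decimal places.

[-1.408, 8.428]

The posterior is symmetric, so the 90% equal-tailed interval is β₀ = 3.51 ± z·2.99 with z = 1.645.
Half-width: 1.645 × 2.99 = 4.918.
3.51 − 4.918 = -1.408; 3.51 + 4.918 = 8.428.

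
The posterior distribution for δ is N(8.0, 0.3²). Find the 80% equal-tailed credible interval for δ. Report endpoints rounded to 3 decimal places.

The posterior is symmetric, so the 80% equal-tailed interval is δ = 8.0 ± z·0.3 with z = 1.282.
Half-width: 1.282 × 0.3 = 0.384.
8.0 − 0.384 = 7.616; 8.0 + 0.384 = 8.384.

[7.616, 8.384]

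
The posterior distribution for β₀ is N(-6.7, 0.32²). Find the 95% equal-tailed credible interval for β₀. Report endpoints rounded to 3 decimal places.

[-7.327, -6.073]

The posterior is symmetric, so the 95% equal-tailed interval is β₀ = -6.7 ± z·0.32 with z = 1.960.
Half-width: 1.960 × 0.32 = 0.627.
-6.7 − 0.627 = -7.327; -6.7 + 0.627 = -6.073.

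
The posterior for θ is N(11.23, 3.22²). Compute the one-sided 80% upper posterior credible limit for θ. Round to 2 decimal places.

13.94

Need U with P(θ ≤ U) = 0.80: U = 11.23 + z_{0.2}·3.22.
z = 0.842; U = 11.23 + 0.842 × 3.22 = 13.94.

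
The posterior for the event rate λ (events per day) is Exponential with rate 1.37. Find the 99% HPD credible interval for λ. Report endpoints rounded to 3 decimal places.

[0.000, 3.361]

The exponential density is strictly decreasing on [0, ∞), so the HPD interval is anchored at 0: [0, q] with P(λ ≤ q) = 0.99.
q = −ln(1 − 0.99) / 1.37 = 4.6052 / 1.37 = 3.361.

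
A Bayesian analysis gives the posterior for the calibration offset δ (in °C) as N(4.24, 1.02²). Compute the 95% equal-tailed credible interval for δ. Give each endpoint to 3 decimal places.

[2.241, 6.239]

The posterior is symmetric, so the 95% equal-tailed interval is δ = 4.24 ± z·1.02 with z = 1.960.
Half-width: 1.960 × 1.02 = 1.999.
4.24 − 1.999 = 2.241; 4.24 + 1.999 = 6.239.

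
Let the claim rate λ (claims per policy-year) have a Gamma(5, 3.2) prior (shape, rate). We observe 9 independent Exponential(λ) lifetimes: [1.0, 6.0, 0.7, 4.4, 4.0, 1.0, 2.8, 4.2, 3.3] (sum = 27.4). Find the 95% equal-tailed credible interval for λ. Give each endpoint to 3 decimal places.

[0.250, 0.726]

Posterior: Gamma(5+9, 3.2+27.4) = Gamma(14, 30.6) (shape, rate).
Equal-tailed 95% interval: Gamma(14, 30.6) quantiles at 0.025 and 0.975.
Posterior mean ≈ 0.458, SD ≈ 0.122; a Normal approximation gives roughly [0.218, 0.697].
Exact: lower = 0.250; upper = 0.726.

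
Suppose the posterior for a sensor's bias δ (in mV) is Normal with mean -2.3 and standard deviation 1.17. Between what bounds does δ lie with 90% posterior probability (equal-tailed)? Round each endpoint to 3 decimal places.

The posterior is symmetric, so the 90% equal-tailed interval is δ = -2.3 ± z·1.17 with z = 1.645.
Half-width: 1.645 × 1.17 = 1.924.
-2.3 − 1.924 = -4.224; -2.3 + 1.924 = -0.376.

[-4.224, -0.376]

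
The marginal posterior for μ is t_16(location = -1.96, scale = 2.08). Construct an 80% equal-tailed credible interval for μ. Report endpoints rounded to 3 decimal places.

[-4.740, 0.820]

The t_16 distribution is symmetric; the 80% interval is -1.96 ± t·2.08 with t_{0.9,16} = 1.337.
Half-width: 1.337 × 2.08 = 2.780.
-1.96 − 2.780 = -4.740; -1.96 + 2.780 = 0.820.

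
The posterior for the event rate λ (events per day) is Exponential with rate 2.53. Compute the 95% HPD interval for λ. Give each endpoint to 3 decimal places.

The exponential density is strictly decreasing on [0, ∞), so the HPD interval is anchored at 0: [0, q] with P(λ ≤ q) = 0.95.
q = −ln(1 − 0.95) / 2.53 = 2.9957 / 2.53 = 1.184.

[0.000, 1.184]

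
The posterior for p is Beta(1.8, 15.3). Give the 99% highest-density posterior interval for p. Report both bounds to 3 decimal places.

[0.000, 0.329]

The posterior is unimodal and skewed, so the HPD interval has equal density at both endpoints and is the shortest 99% interval.
Solving f(0.000) = f(0.329) with F(0.329) − F(0.000) = 0.99 gives [0.000, 0.329].
For comparison, the equal-tailed interval is [0.005, 0.362]; the HPD is narrower and shifted toward the mode.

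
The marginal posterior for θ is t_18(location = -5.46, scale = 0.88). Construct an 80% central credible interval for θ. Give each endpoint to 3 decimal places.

The t_18 distribution is symmetric; the 80% interval is -5.46 ± t·0.88 with t_{0.9,18} = 1.330.
Half-width: 1.330 × 0.88 = 1.171.
-5.46 − 1.171 = -6.631; -5.46 + 1.171 = -4.289.

[-6.631, -4.289]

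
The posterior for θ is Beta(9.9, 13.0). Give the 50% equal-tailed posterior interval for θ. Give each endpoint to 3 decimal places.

Posterior: Beta(9.9, 13.0).
Equal-tailed 50% interval: the 0.25 and 0.75 quantiles of Beta(9.9, 13.0).
Posterior mean ≈ 0.432, SD ≈ 0.101; a Normal approximation gives roughly [0.364, 0.501].
Exact: F⁻¹(0.25) = 0.361; F⁻¹(0.75) = 0.501.

[0.361, 0.501]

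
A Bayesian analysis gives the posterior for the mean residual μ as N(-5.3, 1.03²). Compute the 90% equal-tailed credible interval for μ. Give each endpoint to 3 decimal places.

[-6.994, -3.606]

The posterior is symmetric, so the 90% equal-tailed interval is μ = -5.3 ± z·1.03 with z = 1.645.
Half-width: 1.645 × 1.03 = 1.694.
-5.3 − 1.694 = -6.994; -5.3 + 1.694 = -3.606.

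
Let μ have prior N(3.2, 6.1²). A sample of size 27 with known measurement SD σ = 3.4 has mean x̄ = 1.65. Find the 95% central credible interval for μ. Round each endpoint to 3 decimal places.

[0.392, 2.943]

Posterior precision = 1/6.1² + 27/3.4² = 0.0269 + 2.3356 = 2.3625, so posterior SD = 0.6506.
Posterior mean = (3.2/6.1² + 27·1.65/3.4²) / 2.3625 = 1.6676.
Interval: 1.6676 ± 1.960 × 0.6506 → [0.392, 2.943].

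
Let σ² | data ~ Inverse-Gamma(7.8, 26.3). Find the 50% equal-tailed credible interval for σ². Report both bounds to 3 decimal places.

Inverse-Gamma(7.8, 26.3) quantiles: F⁻¹(0.25) and F⁻¹(0.75).
Equivalently, 1/σ² ~ Gamma(7.8, rate = 26.3); invert its 0.75 and 0.25 quantiles.
Posterior mean ≈ 3.868, SD ≈ 1.606; a Normal approximation gives roughly [2.784, 4.951].
Exact: lower = 2.780; upper = 4.550.

[2.780, 4.550]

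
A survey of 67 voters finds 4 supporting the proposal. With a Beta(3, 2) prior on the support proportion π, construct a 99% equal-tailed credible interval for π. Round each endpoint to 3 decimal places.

[0.030, 0.206]

Posterior: Beta(3+4, 2+63) = Beta(7, 65).
Equal-tailed 99% interval: the 0.005 and 0.995 quantiles of Beta(7, 65).
Posterior mean ≈ 0.097, SD ≈ 0.035; a Normal approximation gives roughly [0.008, 0.187].
Exact: F⁻¹(0.005) = 0.030; F⁻¹(0.995) = 0.206.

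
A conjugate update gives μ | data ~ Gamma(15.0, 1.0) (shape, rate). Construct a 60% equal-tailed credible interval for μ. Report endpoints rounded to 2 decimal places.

Posterior: Gamma(shape 15.0, rate 1.0).
Equal-tailed 60% interval: Gamma(15.0, 1.0) quantiles at 0.2 and 0.8.
Posterior mean ≈ 15.00, SD ≈ 3.87; a Normal approximation gives roughly [11.74, 18.26].
Exact: lower = 11.68; upper = 18.13.

[11.68, 18.13]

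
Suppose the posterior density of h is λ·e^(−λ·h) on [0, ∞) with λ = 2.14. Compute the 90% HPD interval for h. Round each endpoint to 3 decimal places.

[0.000, 1.076]

The exponential density is strictly decreasing on [0, ∞), so the HPD interval is anchored at 0: [0, q] with P(h ≤ q) = 0.90.
q = −ln(1 − 0.90) / 2.14 = 2.3026 / 2.14 = 1.076.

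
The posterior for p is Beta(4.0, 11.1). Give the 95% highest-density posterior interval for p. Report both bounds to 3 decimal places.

The posterior is unimodal and skewed, so the HPD interval has equal density at both endpoints and is the shortest 95% interval.
Solving f(0.067) = f(0.480) with F(0.480) − F(0.067) = 0.95 gives [0.067, 0.480].
For comparison, the equal-tailed interval is [0.083, 0.505]; the HPD is narrower and shifted toward the mode.

[0.067, 0.480]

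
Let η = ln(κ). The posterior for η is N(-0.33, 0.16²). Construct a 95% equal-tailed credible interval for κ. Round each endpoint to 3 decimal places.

[0.525, 0.984]

On the log scale the 95% interval is -0.33 ± 1.960 × 0.16 = [-0.6436, -0.0164].
Exponentiate: [e^-0.6436, e^-0.0164] = [0.525, 0.984].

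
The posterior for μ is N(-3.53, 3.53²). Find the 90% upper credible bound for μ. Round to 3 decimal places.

0.994

Need U with P(μ ≤ U) = 0.90: U = -3.53 + z_{0.1}·3.53.
z = 1.282; U = -3.53 + 1.282 × 3.53 = 0.994.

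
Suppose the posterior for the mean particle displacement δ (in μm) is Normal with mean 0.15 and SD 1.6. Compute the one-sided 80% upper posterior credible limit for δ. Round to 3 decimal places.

1.497

Need U with P(δ ≤ U) = 0.80: U = 0.15 + z_{0.2}·1.6.
z = 0.842; U = 0.15 + 0.842 × 1.6 = 1.497.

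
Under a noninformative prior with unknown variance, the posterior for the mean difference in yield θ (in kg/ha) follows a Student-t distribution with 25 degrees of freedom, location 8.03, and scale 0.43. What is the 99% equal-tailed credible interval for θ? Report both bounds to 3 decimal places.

[6.831, 9.229]

The t_25 distribution is symmetric; the 99% interval is 8.03 ± t·0.43 with t_{0.995,25} = 2.787.
Half-width: 2.787 × 0.43 = 1.199.
8.03 − 1.199 = 6.831; 8.03 + 1.199 = 9.229.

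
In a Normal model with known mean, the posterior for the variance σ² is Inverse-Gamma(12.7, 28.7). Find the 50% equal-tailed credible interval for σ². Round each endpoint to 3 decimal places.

Inverse-Gamma(12.7, 28.7) quantiles: F⁻¹(0.25) and F⁻¹(0.75).
Equivalently, 1/σ² ~ Gamma(12.7, rate = 28.7); invert its 0.75 and 0.25 quantiles.
Posterior mean ≈ 2.453, SD ≈ 0.750; a Normal approximation gives roughly [1.947, 2.959].
Exact: lower = 1.928; upper = 2.827.

[1.928, 2.827]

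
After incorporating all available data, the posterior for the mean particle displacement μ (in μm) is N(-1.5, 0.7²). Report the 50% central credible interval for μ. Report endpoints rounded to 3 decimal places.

[-1.972, -1.028]

The posterior is symmetric, so the 50% equal-tailed interval is μ = -1.5 ± z·0.7 with z = 0.674.
Half-width: 0.674 × 0.7 = 0.472.
-1.5 − 0.472 = -1.972; -1.5 + 0.472 = -1.028.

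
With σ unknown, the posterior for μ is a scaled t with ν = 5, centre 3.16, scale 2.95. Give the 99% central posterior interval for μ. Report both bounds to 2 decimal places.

[-8.73, 15.05]

The t_5 distribution is symmetric; the 99% interval is 3.16 ± t·2.95 with t_{0.995,5} = 4.032.
Half-width: 4.032 × 2.95 = 11.89.
3.16 − 11.89 = -8.73; 3.16 + 11.89 = 15.05.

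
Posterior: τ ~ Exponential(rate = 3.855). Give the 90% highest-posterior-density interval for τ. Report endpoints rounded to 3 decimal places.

[0.000, 0.597]

The exponential density is strictly decreasing on [0, ∞), so the HPD interval is anchored at 0: [0, q] with P(τ ≤ q) = 0.90.
q = −ln(1 − 0.90) / 3.855 = 2.3026 / 3.855 = 0.597.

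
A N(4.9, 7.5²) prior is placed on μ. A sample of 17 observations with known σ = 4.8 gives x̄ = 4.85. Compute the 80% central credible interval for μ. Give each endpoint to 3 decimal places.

[3.377, 6.325]

Posterior precision = 1/7.5² + 17/4.8² = 0.0178 + 0.7378 = 0.7556, so posterior SD = 1.1504.
Posterior mean = (4.9/7.5² + 17·4.85/4.8²) / 0.7556 = 4.8512.
Interval: 4.8512 ± 1.282 × 1.1504 → [3.377, 6.325].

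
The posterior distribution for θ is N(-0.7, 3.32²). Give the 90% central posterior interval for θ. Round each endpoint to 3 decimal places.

[-6.161, 4.761]

The posterior is symmetric, so the 90% equal-tailed interval is θ = -0.7 ± z·3.32 with z = 1.645.
Half-width: 1.645 × 3.32 = 5.461.
-0.7 − 5.461 = -6.161; -0.7 + 5.461 = 4.761.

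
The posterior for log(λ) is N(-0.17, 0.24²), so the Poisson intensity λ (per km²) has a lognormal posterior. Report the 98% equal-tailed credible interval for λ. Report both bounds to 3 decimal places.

[0.483, 1.475]

On the log scale the 98% interval is -0.17 ± 2.326 × 0.24 = [-0.7283, 0.3883].
Exponentiate: [e^-0.7283, e^0.3883] = [0.483, 1.475].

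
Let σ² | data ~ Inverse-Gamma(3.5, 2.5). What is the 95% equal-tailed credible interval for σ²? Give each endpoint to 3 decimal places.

Inverse-Gamma(3.5, 2.5) quantiles: F⁻¹(0.025) and F⁻¹(0.975).
Equivalently, 1/σ² ~ Gamma(3.5, rate = 2.5); invert its 0.975 and 0.025 quantiles.
Posterior mean ≈ 1.000, SD ≈ 0.816; a Normal approximation gives roughly [-0.600, 2.600].
Exact: lower = 0.312; upper = 2.959.

[0.312, 2.959]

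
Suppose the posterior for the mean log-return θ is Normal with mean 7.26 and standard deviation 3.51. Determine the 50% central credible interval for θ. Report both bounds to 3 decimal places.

[4.893, 9.627]

The posterior is symmetric, so the 50% equal-tailed interval is θ = 7.26 ± z·3.51 with z = 0.674.
Half-width: 0.674 × 3.51 = 2.367.
7.26 − 2.367 = 4.893; 7.26 + 2.367 = 9.627.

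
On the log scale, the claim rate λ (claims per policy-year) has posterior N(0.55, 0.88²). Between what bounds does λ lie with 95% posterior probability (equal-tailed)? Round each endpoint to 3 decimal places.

On the log scale the 95% interval is 0.55 ± 1.960 × 0.88 = [-1.1748, 2.2748].
Exponentiate: [e^-1.1748, e^2.2748] = [0.309, 9.726].

[0.309, 9.726]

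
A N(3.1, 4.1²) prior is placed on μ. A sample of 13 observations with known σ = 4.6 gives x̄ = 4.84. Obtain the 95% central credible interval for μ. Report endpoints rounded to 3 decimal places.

Posterior precision = 1/4.1² + 13/4.6² = 0.0595 + 0.6144 = 0.6739, so posterior SD = 1.2182.
Posterior mean = (3.1/4.1² + 13·4.84/4.6²) / 0.6739 = 4.6864.
Interval: 4.6864 ± 1.960 × 1.2182 → [2.299, 7.074].

[2.299, 7.074]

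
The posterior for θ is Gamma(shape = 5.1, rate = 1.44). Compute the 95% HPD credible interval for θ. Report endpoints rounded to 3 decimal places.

The posterior is unimodal and skewed, so the HPD interval has equal density at both endpoints and is the shortest 95% interval.
Solving f(0.875) = f(6.650) with F(6.650) − F(0.875) = 0.95 gives [0.875, 6.650].
For comparison, the equal-tailed interval is [1.166, 7.213]; the HPD is narrower and shifted toward the mode.

[0.875, 6.650]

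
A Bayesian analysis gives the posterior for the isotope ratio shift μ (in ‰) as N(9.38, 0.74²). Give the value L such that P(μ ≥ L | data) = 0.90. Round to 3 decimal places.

Need L with P(μ ≥ L) = 0.90: L = 9.38 − z_{0.1}·0.74.
z = 1.282; L = 9.38 − 1.282 × 0.74 = 8.432.

8.432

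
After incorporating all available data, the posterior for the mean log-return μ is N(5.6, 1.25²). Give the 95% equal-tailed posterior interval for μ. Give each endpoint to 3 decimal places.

[3.150, 8.050]

The posterior is symmetric, so the 95% equal-tailed interval is μ = 5.6 ± z·1.25 with z = 1.960.
Half-width: 1.960 × 1.25 = 2.450.
5.6 − 2.450 = 3.150; 5.6 + 2.450 = 8.050.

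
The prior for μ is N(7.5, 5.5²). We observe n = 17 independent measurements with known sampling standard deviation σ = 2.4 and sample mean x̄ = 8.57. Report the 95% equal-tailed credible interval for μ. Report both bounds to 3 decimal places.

Posterior precision = 1/5.5² + 17/2.4² = 0.0331 + 2.9514 = 2.9844, so posterior SD = 0.5789.
Posterior mean = (7.5/5.5² + 17·8.57/2.4²) / 2.9844 = 8.5581.
Interval: 8.5581 ± 1.960 × 0.5789 → [7.424, 9.693].

[7.424, 9.693]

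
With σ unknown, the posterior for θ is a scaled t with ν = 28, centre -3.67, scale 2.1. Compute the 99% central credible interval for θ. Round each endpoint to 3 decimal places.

[-9.473, 2.133]

The t_28 distribution is symmetric; the 99% interval is -3.67 ± t·2.1 with t_{0.995,28} = 2.763.
Half-width: 2.763 × 2.1 = 5.803.
-3.67 − 5.803 = -9.473; -3.67 + 5.803 = 2.133.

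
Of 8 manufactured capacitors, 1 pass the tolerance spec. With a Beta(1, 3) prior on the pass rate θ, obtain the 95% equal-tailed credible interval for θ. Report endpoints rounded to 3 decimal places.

[0.023, 0.413]

Posterior: Beta(1+1, 3+7) = Beta(2, 10).
Equal-tailed 95% interval: the 0.025 and 0.975 quantiles of Beta(2, 10).
Posterior mean ≈ 0.167, SD ≈ 0.103; a Normal approximation gives roughly [-0.036, 0.369].
Exact: F⁻¹(0.025) = 0.023; F⁻¹(0.975) = 0.413.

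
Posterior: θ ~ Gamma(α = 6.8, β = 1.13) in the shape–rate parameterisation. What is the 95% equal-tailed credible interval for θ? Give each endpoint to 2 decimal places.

Posterior: Gamma(shape 6.8, rate 1.13).
Equal-tailed 95% interval: Gamma(6.8, 1.13) quantiles at 0.025 and 0.975.
Posterior mean ≈ 6.02, SD ≈ 2.31; a Normal approximation gives roughly [1.49, 10.54].
Exact: lower = 2.38; upper = 11.31.

[2.38, 11.31]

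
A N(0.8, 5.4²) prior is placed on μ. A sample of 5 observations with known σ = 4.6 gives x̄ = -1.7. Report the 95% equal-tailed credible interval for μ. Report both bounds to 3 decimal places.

[-5.151, 2.385]

Posterior precision = 1/5.4² + 5/4.6² = 0.0343 + 0.2363 = 0.2706, so posterior SD = 1.9224.
Posterior mean = (0.8/5.4² + 5·-1.7/4.6²) / 0.2706 = -1.3832.
Interval: -1.3832 ± 1.960 × 1.9224 → [-5.151, 2.385].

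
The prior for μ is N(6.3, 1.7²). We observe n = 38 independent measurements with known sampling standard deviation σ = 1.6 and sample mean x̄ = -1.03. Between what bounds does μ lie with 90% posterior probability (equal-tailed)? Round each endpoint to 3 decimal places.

Posterior precision = 1/1.7² + 38/1.6² = 0.3460 + 14.8437 = 15.1898, so posterior SD = 0.2566.
Posterior mean = (6.3/1.7² + 38·-1.03/1.6²) / 15.1898 = -0.8630.
Interval: -0.8630 ± 1.645 × 0.2566 → [-1.285, -0.441].

[-1.285, -0.441]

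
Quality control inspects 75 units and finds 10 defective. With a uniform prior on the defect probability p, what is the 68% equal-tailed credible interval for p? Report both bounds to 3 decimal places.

Posterior: Beta(1+10, 1+65) = Beta(11, 66).
Equal-tailed 68% interval: the 0.16 and 0.84 quantiles of Beta(11, 66).
Posterior mean ≈ 0.143, SD ≈ 0.040; a Normal approximation gives roughly [0.103, 0.182].
Exact: F⁻¹(0.16) = 0.104; F⁻¹(0.84) = 0.182.

[0.104, 0.182]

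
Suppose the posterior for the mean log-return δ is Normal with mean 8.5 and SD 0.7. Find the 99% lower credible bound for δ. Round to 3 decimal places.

Need L with P(δ ≥ L) = 0.99: L = 8.5 − z_{0.01}·0.7.
z = 2.326; L = 8.5 − 2.326 × 0.7 = 6.872.

6.872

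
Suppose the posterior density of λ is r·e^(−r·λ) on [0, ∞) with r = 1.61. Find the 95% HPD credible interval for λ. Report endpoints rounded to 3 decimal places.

[0.000, 1.861]

The exponential density is strictly decreasing on [0, ∞), so the HPD interval is anchored at 0: [0, q] with P(λ ≤ q) = 0.95.
q = −ln(1 − 0.95) / 1.61 = 2.9957 / 1.61 = 1.861.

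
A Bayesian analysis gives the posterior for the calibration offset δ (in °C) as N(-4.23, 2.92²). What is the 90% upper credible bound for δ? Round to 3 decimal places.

Need U with P(δ ≤ U) = 0.90: U = -4.23 + z_{0.1}·2.92.
z = 1.282; U = -4.23 + 1.282 × 2.92 = -0.488.

-0.488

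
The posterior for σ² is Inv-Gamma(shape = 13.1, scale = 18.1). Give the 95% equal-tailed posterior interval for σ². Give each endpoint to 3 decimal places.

Inverse-Gamma(13.1, 18.1) quantiles: F⁻¹(0.025) and F⁻¹(0.975).
Equivalently, 1/σ² ~ Gamma(13.1, rate = 18.1); invert its 0.975 and 0.025 quantiles.
Posterior mean ≈ 1.496, SD ≈ 0.449; a Normal approximation gives roughly [0.616, 2.376].
Exact: lower = 0.858; upper = 2.588.

[0.858, 2.588]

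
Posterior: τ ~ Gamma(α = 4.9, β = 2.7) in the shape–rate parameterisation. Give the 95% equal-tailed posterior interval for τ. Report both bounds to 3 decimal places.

Posterior: Gamma(shape 4.9, rate 2.7).
Equal-tailed 95% interval: Gamma(4.9, 2.7) quantiles at 0.025 and 0.975.
Posterior mean ≈ 1.815, SD ≈ 0.820; a Normal approximation gives roughly [0.208, 3.422].
Exact: lower = 0.581; upper = 3.739.

[0.581, 3.739]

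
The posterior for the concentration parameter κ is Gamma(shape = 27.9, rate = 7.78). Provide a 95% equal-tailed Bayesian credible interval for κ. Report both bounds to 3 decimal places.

Posterior: Gamma(shape 27.9, rate 7.78).
Equal-tailed 95% interval: Gamma(27.9, 7.78) quantiles at 0.025 and 0.975.
Posterior mean ≈ 3.586, SD ≈ 0.679; a Normal approximation gives roughly [2.255, 4.917].
Exact: lower = 2.381; upper = 5.034.

[2.381, 5.034]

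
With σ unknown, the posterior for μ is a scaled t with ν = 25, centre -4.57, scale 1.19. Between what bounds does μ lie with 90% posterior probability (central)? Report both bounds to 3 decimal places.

[-6.603, -2.537]

The t_25 distribution is symmetric; the 90% interval is -4.57 ± t·1.19 with t_{0.95,25} = 1.708.
Half-width: 1.708 × 1.19 = 2.033.
-4.57 − 2.033 = -6.603; -4.57 + 2.033 = -2.537.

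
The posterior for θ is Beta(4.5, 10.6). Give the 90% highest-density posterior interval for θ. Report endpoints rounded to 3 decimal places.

[0.110, 0.479]

The posterior is unimodal and skewed, so the HPD interval has equal density at both endpoints and is the shortest 90% interval.
Solving f(0.110) = f(0.479) with F(0.479) − F(0.110) = 0.90 gives [0.110, 0.479].
For comparison, the equal-tailed interval is [0.127, 0.501]; the HPD is narrower and shifted toward the mode.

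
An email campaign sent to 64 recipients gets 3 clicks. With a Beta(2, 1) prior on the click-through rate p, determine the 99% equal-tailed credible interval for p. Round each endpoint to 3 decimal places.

[0.017, 0.179]

Posterior: Beta(2+3, 1+61) = Beta(5, 62).
Equal-tailed 99% interval: the 0.005 and 0.995 quantiles of Beta(5, 62).
Posterior mean ≈ 0.075, SD ≈ 0.032; a Normal approximation gives roughly [-0.007, 0.157].
Exact: F⁻¹(0.005) = 0.017; F⁻¹(0.995) = 0.179.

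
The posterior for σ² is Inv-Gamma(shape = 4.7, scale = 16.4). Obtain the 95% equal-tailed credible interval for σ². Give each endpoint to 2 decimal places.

Inverse-Gamma(4.7, 16.4) quantiles: F⁻¹(0.025) and F⁻¹(0.975).
Equivalently, 1/σ² ~ Gamma(4.7, rate = 16.4); invert its 0.975 and 0.025 quantiles.
Posterior mean ≈ 4.43, SD ≈ 2.70; a Normal approximation gives roughly [-0.85, 9.72].
Exact: lower = 1.67; upper = 11.25.

[1.67, 11.25]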